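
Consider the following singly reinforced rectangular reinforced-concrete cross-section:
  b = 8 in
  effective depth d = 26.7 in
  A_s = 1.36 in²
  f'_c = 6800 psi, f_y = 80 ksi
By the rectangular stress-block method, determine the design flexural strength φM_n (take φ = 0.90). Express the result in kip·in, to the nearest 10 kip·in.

T = A_s f_y = 1.36 × 80 = 108.8 kips.
a = T/(0.85 f'_c b) = 108.8/(0.85 × 6.8 × 8) = 2.353 in.
M_n = T(d − a/2) = 108.8 × (26.7 − 1.1765) = 2777.0 kip·in.
φM_n = 0.90 × 2777.0 = 2499.3 kip·in.

φM_n ≈ 2500 kip·in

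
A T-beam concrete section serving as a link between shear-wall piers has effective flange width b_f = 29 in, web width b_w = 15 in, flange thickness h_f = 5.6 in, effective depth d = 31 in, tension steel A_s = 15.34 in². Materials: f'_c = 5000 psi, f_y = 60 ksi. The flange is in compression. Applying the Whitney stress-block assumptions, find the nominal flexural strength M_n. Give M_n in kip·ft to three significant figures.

Tension: T = A_s f_y = 15.34 × 60 = 920.4 kips.
Try a within the flange: a = T/(0.85 f'_c b_f) = 920.4/(0.85 × 5 × 29) = 7.468 in.
a = 7.468 > h_f = 5.6 in: the block extends into the web. Split into flange-overhang and web parts.
C_f = 0.85 f'_c (b_f − b_w) h_f = 0.85 × 5 × (29 − 15) × 5.6 = 333.2 kips.
Remaining web compression depth: a_w = (T − C_f)/(0.85 f'_c b_w) = (920.4 − 333.2)/(0.85 × 5 × 15) = 9.211 in.
M_n = C_f(d − h_f/2) + (T − C_f)(d − a_w/2) = 333.2 × (31 − 2.8) + 587.2 × (31 − 4.6055) = 9396.2 + 15498.9 = 24895.1 kip·in.
M_n = 24895.1/12 = 2074.59 kip·ft.

M_n ≈ 2070 kip·ft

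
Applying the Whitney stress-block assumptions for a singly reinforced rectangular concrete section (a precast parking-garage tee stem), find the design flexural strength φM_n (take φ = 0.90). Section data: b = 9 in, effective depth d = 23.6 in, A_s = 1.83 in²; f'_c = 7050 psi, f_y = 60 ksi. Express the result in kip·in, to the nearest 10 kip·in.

T = A_s f_y = 1.83 × 60 = 109.8 kips.
a = T/(0.85 f'_c b) = 109.8/(0.85 × 7.05 × 9) = 2.036 in.
M_n = T(d − a/2) = 109.8 × (23.6 − 1.018) = 2479.5 kip·in.
φM_n = 0.90 × 2479.5 = 2231.6 kip·in.

φM_n ≈ 2230 kip·in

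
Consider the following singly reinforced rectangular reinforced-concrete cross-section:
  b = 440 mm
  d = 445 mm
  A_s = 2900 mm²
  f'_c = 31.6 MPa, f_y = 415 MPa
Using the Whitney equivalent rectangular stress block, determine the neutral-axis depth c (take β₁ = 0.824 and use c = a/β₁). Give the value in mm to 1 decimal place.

c ≈ 123.6 mm

T = A_s f_y = 2900 × 415 = 1203500 N = 1203.5 kN.
Setting C = 0.85 f'_c a b equal to T: a = 1203500/(0.85 × 31.6 × 440) = 101.833 mm.
With β₁ = 0.824, c = a/β₁ = 101.833/0.824 = 123.6 mm.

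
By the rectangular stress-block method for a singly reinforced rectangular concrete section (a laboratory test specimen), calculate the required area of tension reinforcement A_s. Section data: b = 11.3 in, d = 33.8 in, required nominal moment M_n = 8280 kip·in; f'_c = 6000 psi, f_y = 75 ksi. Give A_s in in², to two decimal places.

A_s ≈ 3.50 in²

From M_n = 0.85 f'_c a b (d − a/2):
a = d − √(d² − 2M_n/(0.85 f'_c b)) = 33.8 − √(33.8² − 2 × 8280/(0.85 × 6 × 11.3)) = 4.558 in.
A_s = 0.85 f'_c a b / f_y = 0.85 × 6 × 4.558 × 11.3 / 75 = 3.502 in².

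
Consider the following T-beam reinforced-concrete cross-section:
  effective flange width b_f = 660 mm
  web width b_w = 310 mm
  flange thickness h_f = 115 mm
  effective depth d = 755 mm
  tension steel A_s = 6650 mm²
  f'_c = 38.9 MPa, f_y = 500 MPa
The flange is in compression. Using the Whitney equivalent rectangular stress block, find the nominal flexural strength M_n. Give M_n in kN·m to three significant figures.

Tension: T = A_s f_y = 6650 × 500 = 3325000 N.
Try a within the flange: a = T/(0.85 f'_c b_f) = 3325000/(0.85 × 38.9 × 660) = 152.36 mm.
a = 152.36 > h_f = 115 mm: the block extends into the web. Split into flange-overhang and web parts.
C_f = 0.85 f'_c (b_f − b_w) h_f = 0.85 × 38.9 × (660 − 310) × 115 = 1330866 N.
Remaining web compression depth: a_w = (T − C_f)/(0.85 f'_c b_w) = (3325000 − 1330866)/(0.85 × 38.9 × 310) = 194.55 mm.
M_n = C_f(d − h_f/2) + (T − C_f)(d − a_w/2) = 1330866 × (755 − 57.5) + 1994134 × (755 − 97.275) = 928.28 + 1311.59 = 2239.87 × 10⁶ N·mm.
M_n = 2239.87 kN·m.

M_n ≈ 2240 kN·m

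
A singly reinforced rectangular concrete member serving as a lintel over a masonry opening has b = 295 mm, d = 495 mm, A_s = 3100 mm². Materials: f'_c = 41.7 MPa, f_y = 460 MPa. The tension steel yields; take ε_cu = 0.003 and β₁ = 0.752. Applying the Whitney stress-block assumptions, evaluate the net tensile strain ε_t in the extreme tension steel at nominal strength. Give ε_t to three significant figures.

ε_t ≈ 0.00519

a = A_s f_y/(0.85 f'_c b) = 136.38 mm.
β₁ = 0.752, so c = a/β₁ = 136.38/0.752 = 181.36 mm.
From the linear strain diagram with ε_cu = 0.003: ε_t = 0.003 (d − c)/c = 0.003 × (495 − 181.36)/181.36 = 0.00519.
Since ε_t ≥ 0.005, the section is tension-controlled.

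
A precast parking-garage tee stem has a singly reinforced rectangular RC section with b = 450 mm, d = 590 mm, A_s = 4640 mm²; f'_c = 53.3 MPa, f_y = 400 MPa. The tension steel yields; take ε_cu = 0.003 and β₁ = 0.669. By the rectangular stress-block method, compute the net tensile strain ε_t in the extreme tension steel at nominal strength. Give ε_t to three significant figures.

a = A_s f_y/(0.85 f'_c b) = 91.04 mm.
β₁ = 0.669, so c = a/β₁ = 91.04/0.669 = 136.08 mm.
From the linear strain diagram with ε_cu = 0.003: ε_t = 0.003 (d − c)/c = 0.003 × (590 − 136.08)/136.08 = 0.0100.
Since ε_t ≥ 0.005, the section is tension-controlled.

ε_t ≈ 0.0100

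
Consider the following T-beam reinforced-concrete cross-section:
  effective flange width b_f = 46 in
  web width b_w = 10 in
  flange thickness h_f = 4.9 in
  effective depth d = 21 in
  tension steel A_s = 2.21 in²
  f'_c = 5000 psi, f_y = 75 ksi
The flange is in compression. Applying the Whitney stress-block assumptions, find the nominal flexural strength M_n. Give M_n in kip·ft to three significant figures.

Tension: T = A_s f_y = 2.21 × 75 = 165.75 kips.
Try a within the flange: a = T/(0.85 f'_c b_f) = 165.75/(0.85 × 5 × 46) = 0.848 in.
Since a = 0.848 ≤ h_f = 4.9 in, the stress block lies entirely in the flange; analyse as a rectangular beam of width b_f.
M_n = T(d − a/2) = 165.75 × (21 − 0.424) = 3410.5 kip·in.
M_n = 3410.5/12 = 284.21 kip·ft.

M_n ≈ 284 kip·ft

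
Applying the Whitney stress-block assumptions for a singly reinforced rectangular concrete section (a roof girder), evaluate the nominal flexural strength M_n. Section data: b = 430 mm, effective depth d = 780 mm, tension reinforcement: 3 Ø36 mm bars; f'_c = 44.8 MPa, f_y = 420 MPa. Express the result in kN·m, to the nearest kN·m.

M_n ≈ 950 kN·m

A_s = 3 × 1018 = 3054 mm².
T = A_s f_y = 3054 × 420 = 1282680 N = 1282.68 kN.
From C = T: a = T/(0.85 f'_c b) = 1282680/(0.85 × 44.8 × 430) = 78.33 mm.
M_n = T(d − a/2) = 1282.68 kN × (780 − 39.165) mm = 950.25 kN·m.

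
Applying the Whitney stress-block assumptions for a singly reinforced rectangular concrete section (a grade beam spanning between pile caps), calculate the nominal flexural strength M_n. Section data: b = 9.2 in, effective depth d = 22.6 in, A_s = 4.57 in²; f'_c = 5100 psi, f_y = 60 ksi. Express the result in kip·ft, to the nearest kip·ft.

M_n ≈ 438 kip·ft

T = A_s f_y = 4.57 × 60 = 274.2 kips.
a = T/(0.85 f'_c b) = 274.2/(0.85 × 5.1 × 9.2) = 6.875 in.
M_n = T(d − a/2) = 274.2 × (22.6 − 3.4375) = 5254.4 kip·in = 5254.4/12 = 437.87 kip·ft.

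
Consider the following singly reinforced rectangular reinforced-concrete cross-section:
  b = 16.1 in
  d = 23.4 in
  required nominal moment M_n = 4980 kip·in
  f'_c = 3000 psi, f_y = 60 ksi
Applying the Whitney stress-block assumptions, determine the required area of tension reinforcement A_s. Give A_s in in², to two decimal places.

A_s ≈ 4.06 in²

From M_n = 0.85 f'_c a b (d − a/2):
a = d − √(d² − 2M_n/(0.85 f'_c b)) = 23.4 − √(23.4² − 2 × 4980/(0.85 × 3 × 16.1)) = 5.937 in.
A_s = 0.85 f'_c a b / f_y = 0.85 × 3 × 5.937 × 16.1 / 60 = 4.062 in².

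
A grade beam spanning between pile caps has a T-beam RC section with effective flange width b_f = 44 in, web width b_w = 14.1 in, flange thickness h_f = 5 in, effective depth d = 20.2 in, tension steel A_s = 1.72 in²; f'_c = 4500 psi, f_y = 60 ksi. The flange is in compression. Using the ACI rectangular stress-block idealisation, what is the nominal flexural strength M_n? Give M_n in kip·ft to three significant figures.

Tension: T = A_s f_y = 1.72 × 60 = 103.2 kips.
Try a within the flange: a = T/(0.85 f'_c b_f) = 103.2/(0.85 × 4.5 × 44) = 0.613 in.
Since a = 0.613 ≤ h_f = 5 in, the stress block lies entirely in the flange; analyse as a rectangular beam of width b_f.
M_n = T(d − a/2) = 103.2 × (20.2 − 0.3065) = 2053.0 kip·in.
M_n = 2053.0/12 = 171.08 kip·ft.

M_n ≈ 171 kip·ft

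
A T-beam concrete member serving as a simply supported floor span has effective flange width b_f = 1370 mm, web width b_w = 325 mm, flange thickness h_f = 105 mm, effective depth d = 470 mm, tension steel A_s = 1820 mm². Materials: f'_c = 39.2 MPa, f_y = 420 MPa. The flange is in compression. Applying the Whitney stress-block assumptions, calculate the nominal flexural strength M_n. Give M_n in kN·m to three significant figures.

Tension: T = A_s f_y = 1820 × 420 = 764400 N.
Try a within the flange: a = T/(0.85 f'_c b_f) = 764400/(0.85 × 39.2 × 1370) = 16.75 mm.
Since a = 16.75 ≤ h_f = 105 mm, the stress block lies entirely in the flange; analyse as a rectangular beam of width b_f.
M_n = T(d − a/2) = 764400 × (470 − 8.375) = 352.87 × 10⁶ N·mm.
M_n = 352.87 kN·m.

M_n ≈ 353 kN·m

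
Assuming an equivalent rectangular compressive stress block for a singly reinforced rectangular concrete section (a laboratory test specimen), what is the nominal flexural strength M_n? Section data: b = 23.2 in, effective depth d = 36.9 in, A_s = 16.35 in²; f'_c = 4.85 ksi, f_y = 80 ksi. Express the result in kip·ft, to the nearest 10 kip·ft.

M_n ≈ 3280 kip·ft

T = A_s f_y = 16.35 × 80 = 1308 kips.
a = T/(0.85 f'_c b) = 1308/(0.85 × 4.85 × 23.2) = 13.676 in.
M_n = T(d − a/2) = 1308 × (36.9 − 6.838) = 39321.1 kip·in = 39321.1/12 = 3276.76 kip·ft.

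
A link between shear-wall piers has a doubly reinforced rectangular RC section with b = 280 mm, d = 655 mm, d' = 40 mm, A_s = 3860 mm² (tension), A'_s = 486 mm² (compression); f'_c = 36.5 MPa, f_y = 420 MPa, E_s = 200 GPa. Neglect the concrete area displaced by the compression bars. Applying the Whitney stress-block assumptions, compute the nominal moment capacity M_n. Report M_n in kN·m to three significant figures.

Assume both tension and compression steel yield.
Net tension couple steel: A_s − A'_s = 3374 mm².
a = (A_s − A'_s) f_y / (0.85 f'_c b) = 1417080/(0.85 × 36.5 × 280) = 163.13 mm.
c = a/β₁ = 163.13/0.789 = 206.76 mm; ε'_s = 0.003(c − d')/c = 0.0024 ≥ f_y/E_s = 0.0021, so compression steel does yield.
M_n = (A_s − A'_s) f_y (d − a/2) + A'_s f_y (d − d') = [1417080 × (655 − 81.565) + 204120 × (655 − 40)] × 10⁻⁶ = 812.60 + 125.53 = 938.13 kN·m.

M_n ≈ 938 kN·m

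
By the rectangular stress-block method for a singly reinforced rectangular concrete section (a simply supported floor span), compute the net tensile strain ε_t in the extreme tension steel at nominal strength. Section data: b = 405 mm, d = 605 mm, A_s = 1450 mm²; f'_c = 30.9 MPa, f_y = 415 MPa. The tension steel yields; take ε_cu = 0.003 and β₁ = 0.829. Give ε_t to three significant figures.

a = A_s f_y/(0.85 f'_c b) = 56.57 mm.
β₁ = 0.829, so c = a/β₁ = 56.57/0.829 = 68.24 mm.
From the linear strain diagram with ε_cu = 0.003: ε_t = 0.003 (d − c)/c = 0.003 × (605 − 68.24)/68.24 = 0.0236.
Since ε_t ≥ 0.005, the section is tension-controlled.

ε_t ≈ 0.0236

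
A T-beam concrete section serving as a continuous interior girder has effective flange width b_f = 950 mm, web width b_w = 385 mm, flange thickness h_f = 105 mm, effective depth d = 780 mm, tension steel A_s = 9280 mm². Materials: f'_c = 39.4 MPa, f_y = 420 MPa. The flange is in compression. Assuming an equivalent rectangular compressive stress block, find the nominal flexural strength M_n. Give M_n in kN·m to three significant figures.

M_n ≈ 2790 kN·m

Tension: T = A_s f_y = 9280 × 420 = 3897600 N.
Try a within the flange: a = T/(0.85 f'_c b_f) = 3897600/(0.85 × 39.4 × 950) = 122.51 mm.
a = 122.51 > h_f = 105 mm: the block extends into the web. Split into flange-overhang and web parts.
C_f = 0.85 f'_c (b_f − b_w) h_f = 0.85 × 39.4 × (950 − 385) × 105 = 1986794 N.
Remaining web compression depth: a_w = (T − C_f)/(0.85 f'_c b_w) = (3897600 − 1986794)/(0.85 × 39.4 × 385) = 148.20 mm.
M_n = C_f(d − h_f/2) + (T − C_f)(d − a_w/2) = 1986794 × (780 − 52.5) + 1910806 × (780 − 74.1) = 1445.39 + 1348.84 = 2794.23 × 10⁶ N·mm.
M_n = 2794.23 kN·m.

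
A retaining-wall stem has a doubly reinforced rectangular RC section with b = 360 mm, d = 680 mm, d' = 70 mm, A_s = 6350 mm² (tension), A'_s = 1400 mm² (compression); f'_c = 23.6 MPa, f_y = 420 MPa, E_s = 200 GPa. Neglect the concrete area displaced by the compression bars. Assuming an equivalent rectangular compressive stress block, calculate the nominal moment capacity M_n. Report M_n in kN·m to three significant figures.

Assume both tension and compression steel yield.
Net tension couple steel: A_s − A'_s = 4950 mm².
a = (A_s − A'_s) f_y / (0.85 f'_c b) = 2079000/(0.85 × 23.6 × 360) = 287.89 mm.
c = a/β₁ = 287.89/0.85 = 338.69 mm; ε'_s = 0.003(c − d')/c = 0.0024 ≥ f_y/E_s = 0.0021, so compression steel does yield.
M_n = (A_s − A'_s) f_y (d − a/2) + A'_s f_y (d − d') = [2079000 × (680 − 143.945) + 588000 × (680 − 70)] × 10⁻⁶ = 1114.46 + 358.68 = 1473.14 kN·m.

M_n ≈ 1470 kN·m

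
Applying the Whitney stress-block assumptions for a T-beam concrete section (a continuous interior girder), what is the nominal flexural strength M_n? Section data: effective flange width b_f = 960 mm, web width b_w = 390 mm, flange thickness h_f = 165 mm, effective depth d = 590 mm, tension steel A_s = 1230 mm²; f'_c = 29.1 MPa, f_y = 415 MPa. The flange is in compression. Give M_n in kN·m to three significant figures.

Tension: T = A_s f_y = 1230 × 415 = 510450 N.
Try a within the flange: a = T/(0.85 f'_c b_f) = 510450/(0.85 × 29.1 × 960) = 21.50 mm.
Since a = 21.50 ≤ h_f = 165 mm, the stress block lies entirely in the flange; analyse as a rectangular beam of width b_f.
M_n = T(d − a/2) = 510450 × (590 − 10.75) = 295.68 × 10⁶ N·mm.
M_n = 295.68 kN·m.

M_n ≈ 296 kN·m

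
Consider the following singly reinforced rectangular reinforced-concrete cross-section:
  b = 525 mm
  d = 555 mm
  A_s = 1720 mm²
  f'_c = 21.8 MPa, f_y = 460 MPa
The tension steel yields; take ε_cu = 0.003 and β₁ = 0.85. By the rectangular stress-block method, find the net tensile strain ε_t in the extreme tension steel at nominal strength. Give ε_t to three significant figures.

a = A_s f_y/(0.85 f'_c b) = 81.33 mm.
β₁ = 0.85, so c = a/β₁ = 81.33/0.85 = 95.68 mm.
From the linear strain diagram with ε_cu = 0.003: ε_t = 0.003 (d − c)/c = 0.003 × (555 − 95.68)/95.68 = 0.0144.
Since ε_t ≥ 0.005, the section is tension-controlled.

ε_t ≈ 0.0144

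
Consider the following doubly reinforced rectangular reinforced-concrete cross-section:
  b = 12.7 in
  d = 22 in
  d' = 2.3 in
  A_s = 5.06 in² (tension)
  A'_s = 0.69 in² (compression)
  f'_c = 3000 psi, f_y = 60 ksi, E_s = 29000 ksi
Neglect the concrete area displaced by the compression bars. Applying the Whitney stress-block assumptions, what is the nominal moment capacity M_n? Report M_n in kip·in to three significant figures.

Assume both steels yield.
a = (A_s − A'_s) f_y/(0.85 f'_c b) = (5.06 − 0.69) × 60/(0.85 × 3 × 12.7) = 8.096 in.
c = a/β₁ = 8.096/0.85 = 9.525 in; ε'_s = 0.003(c − d')/c = 0.0023 ≥ ε_y = 0.0021, so the compression steel yields.
M_n = (A_s − A'_s) f_y (d − a/2) + A'_s f_y (d − d') = 262.2 × (22 − 4.048) + 41.4 × (22 − 2.3) = 4707.0 + 815.6 = 5522.6 kip·in.

M_n ≈ 5520 kip·in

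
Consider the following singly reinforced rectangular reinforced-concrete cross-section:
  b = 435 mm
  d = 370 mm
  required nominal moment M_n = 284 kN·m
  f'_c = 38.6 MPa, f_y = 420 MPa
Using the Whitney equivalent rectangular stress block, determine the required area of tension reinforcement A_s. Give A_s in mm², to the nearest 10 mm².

A_s ≈ 1980 mm²

With M_n = 0.85 f'_c a b (d − a/2), solve the quadratic for a:
a = d − √(d² − 2M_n/(0.85 f'_c b)) = 370 − √(370² − 2 × 284×10⁶/(0.85 × 38.6 × 435)) = 58.39 mm.
A_s = 0.85 f'_c a b / f_y = 0.85 × 38.6 × 58.39 × 435 / 420 = 1984.2 mm².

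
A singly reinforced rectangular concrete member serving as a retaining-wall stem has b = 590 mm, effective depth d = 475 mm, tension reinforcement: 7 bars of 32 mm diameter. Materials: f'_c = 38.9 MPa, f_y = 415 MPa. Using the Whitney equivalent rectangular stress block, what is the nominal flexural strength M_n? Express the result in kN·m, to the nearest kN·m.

M_n ≈ 970 kN·m

A_s = 7 × 804 = 5628 mm².
T = A_s f_y = 5628 × 415 = 2335620 N = 2335.62 kN.
From C = T: a = T/(0.85 f'_c b) = 2335620/(0.85 × 38.9 × 590) = 119.72 mm.
M_n = T(d − a/2) = 2335.62 kN × (475 − 59.86) mm = 969.61 kN·m.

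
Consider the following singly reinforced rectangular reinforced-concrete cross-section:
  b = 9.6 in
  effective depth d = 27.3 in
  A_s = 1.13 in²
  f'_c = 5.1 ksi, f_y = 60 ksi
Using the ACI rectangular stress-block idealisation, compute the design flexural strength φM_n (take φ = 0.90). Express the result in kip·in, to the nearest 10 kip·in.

T = A_s f_y = 1.13 × 60 = 67.8 kips.
a = T/(0.85 f'_c b) = 67.8/(0.85 × 5.1 × 9.6) = 1.629 in.
M_n = T(d − a/2) = 67.8 × (27.3 − 0.8145) = 1795.7 kip·in.
φM_n = 0.90 × 1795.7 = 1616.1 kip·in.

φM_n ≈ 1620 kip·in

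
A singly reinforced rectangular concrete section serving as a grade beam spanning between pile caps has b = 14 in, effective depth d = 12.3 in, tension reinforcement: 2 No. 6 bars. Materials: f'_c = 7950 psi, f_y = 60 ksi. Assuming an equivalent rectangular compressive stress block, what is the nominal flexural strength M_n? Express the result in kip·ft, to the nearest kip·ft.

M_n ≈ 53 kip·ft

A_s = 2 × 0.44 = 0.88 in².
T = A_s f_y = 0.88 × 60 = 52.8 kips.
a = T/(0.85 f'_c b) = 52.8/(0.85 × 7.95 × 14) = 0.558 in.
M_n = T(d − a/2) = 52.8 × (12.3 − 0.279) = 634.7 kip·in = 634.7/12 = 52.89 kip·ft.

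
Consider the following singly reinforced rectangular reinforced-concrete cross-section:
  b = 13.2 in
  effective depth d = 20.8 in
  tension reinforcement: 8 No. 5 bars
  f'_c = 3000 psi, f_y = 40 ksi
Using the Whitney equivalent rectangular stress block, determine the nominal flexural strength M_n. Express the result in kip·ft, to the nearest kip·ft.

A_s = 8 × 0.31 = 2.48 in².
T = A_s f_y = 2.48 × 40 = 99.2 kips.
a = T/(0.85 f'_c b) = 99.2/(0.85 × 3 × 13.2) = 2.947 in.
M_n = T(d − a/2) = 99.2 × (20.8 − 1.4735) = 1917.2 kip·in = 1917.2/12 = 159.77 kip·ft.

M_n ≈ 160 kip·ft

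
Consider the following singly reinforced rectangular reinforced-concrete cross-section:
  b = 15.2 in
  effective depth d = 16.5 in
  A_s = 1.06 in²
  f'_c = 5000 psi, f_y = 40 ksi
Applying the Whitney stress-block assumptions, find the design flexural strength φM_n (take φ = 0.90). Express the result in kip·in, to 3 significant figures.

T = A_s f_y = 1.06 × 40 = 42.4 kips.
a = T/(0.85 f'_c b) = 42.4/(0.85 × 5 × 15.2) = 0.656 in.
M_n = T(d − a/2) = 42.4 × (16.5 − 0.328) = 685.7 kip·in.
φM_n = 0.90 × 685.7 = 617.1 kip·in.

φM_n ≈ 617 kip·in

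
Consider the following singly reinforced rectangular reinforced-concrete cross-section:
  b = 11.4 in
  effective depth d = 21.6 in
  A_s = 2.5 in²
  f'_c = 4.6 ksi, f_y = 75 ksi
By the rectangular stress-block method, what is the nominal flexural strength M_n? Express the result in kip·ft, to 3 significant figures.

M_n ≈ 305 kip·ft

T = A_s f_y = 2.5 × 75 = 187.5 kips.
a = T/(0.85 f'_c b) = 187.5/(0.85 × 4.6 × 11.4) = 4.206 in.
M_n = T(d − a/2) = 187.5 × (21.6 − 2.103) = 3655.7 kip·in = 3655.7/12 = 304.64 kip·ft.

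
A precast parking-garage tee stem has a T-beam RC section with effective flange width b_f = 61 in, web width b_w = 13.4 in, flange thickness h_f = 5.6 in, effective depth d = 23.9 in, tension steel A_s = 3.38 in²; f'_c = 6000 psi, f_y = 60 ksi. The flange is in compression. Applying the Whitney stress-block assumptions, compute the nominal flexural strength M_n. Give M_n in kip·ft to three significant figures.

Tension: T = A_s f_y = 3.38 × 60 = 202.8 kips.
Try a within the flange: a = T/(0.85 f'_c b_f) = 202.8/(0.85 × 6 × 61) = 0.652 in.
Since a = 0.652 ≤ h_f = 5.6 in, the stress block lies entirely in the flange; analyse as a rectangular beam of width b_f.
M_n = T(d − a/2) = 202.8 × (23.9 − 0.326) = 4780.8 kip·in.
M_n = 4780.8/12 = 398.40 kip·ft.

M_n ≈ 398 kip·ft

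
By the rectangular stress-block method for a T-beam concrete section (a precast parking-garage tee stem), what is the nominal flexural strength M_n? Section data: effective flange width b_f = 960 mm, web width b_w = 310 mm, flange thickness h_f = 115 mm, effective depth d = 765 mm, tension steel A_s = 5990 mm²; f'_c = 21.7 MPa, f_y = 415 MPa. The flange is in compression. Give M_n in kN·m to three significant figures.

Tension: T = A_s f_y = 5990 × 415 = 2485850 N.
Try a within the flange: a = T/(0.85 f'_c b_f) = 2485850/(0.85 × 21.7 × 960) = 140.39 mm.
a = 140.39 > h_f = 115 mm: the block extends into the web. Split into flange-overhang and web parts.
C_f = 0.85 f'_c (b_f − b_w) h_f = 0.85 × 21.7 × (960 − 310) × 115 = 1378764 N.
Remaining web compression depth: a_w = (T − C_f)/(0.85 f'_c b_w) = (2485850 − 1378764)/(0.85 × 21.7 × 310) = 193.62 mm.
M_n = C_f(d − h_f/2) + (T − C_f)(d − a_w/2) = 1378764 × (765 − 57.5) + 1107086 × (765 − 96.81) = 975.48 + 739.74 = 1715.22 × 10⁶ N·mm.
M_n = 1715.22 kN·m.

M_n ≈ 1720 kN·m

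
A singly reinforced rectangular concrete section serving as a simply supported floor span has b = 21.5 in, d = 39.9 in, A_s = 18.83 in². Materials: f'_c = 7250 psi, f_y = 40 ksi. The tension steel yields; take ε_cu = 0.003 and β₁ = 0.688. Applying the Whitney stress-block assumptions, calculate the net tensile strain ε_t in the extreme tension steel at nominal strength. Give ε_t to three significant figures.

a = A_s f_y/(0.85 f'_c b) = 5.685 in.
β₁ = 0.688, so c = a/β₁ = 5.685/0.688 = 8.263 in.
From the linear strain diagram with ε_cu = 0.003: ε_t = 0.003 (d − c)/c = 0.003 × (39.9 − 8.263)/8.263 = 0.0115.
Since ε_t ≥ 0.005, the section is tension-controlled.

ε_t ≈ 0.0115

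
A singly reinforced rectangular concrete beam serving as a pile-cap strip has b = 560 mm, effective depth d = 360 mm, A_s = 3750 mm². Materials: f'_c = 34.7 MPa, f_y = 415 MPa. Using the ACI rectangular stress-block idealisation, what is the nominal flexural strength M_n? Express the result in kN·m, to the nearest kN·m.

T = A_s f_y = 3750 × 415 = 1556250 N = 1556.25 kN.
From C = T: a = T/(0.85 f'_c b) = 1556250/(0.85 × 34.7 × 560) = 94.22 mm.
M_n = T(d − a/2) = 1556.25 kN × (360 − 47.11) mm = 486.94 kN·m.

M_n ≈ 487 kN·m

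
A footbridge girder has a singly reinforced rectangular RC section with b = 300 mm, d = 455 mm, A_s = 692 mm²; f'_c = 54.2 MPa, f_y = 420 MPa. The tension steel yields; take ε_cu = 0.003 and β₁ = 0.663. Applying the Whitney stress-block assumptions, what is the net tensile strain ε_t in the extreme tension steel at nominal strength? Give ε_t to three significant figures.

ε_t ≈ 0.0400

a = A_s f_y/(0.85 f'_c b) = 21.03 mm.
β₁ = 0.663, so c = a/β₁ = 21.03/0.663 = 31.72 mm.
From the linear strain diagram with ε_cu = 0.003: ε_t = 0.003 (d − c)/c = 0.003 × (455 − 31.72)/31.72 = 0.0400.
Since ε_t ≥ 0.005, the section is tension-controlled.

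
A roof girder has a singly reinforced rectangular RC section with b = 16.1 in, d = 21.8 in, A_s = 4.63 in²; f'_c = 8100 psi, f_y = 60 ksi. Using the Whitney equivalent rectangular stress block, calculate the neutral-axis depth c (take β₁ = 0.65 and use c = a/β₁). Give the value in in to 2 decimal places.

T = A_s f_y = 4.63 × 60 = 277.8 kips.
a = T/(0.85 f'_c b) = 277.8/(0.85 × 8.1 × 16.1) = 2.5061 in.
With β₁ = 0.65, c = a/β₁ = 2.5061/0.65 = 3.86 in.

c ≈ 3.86 in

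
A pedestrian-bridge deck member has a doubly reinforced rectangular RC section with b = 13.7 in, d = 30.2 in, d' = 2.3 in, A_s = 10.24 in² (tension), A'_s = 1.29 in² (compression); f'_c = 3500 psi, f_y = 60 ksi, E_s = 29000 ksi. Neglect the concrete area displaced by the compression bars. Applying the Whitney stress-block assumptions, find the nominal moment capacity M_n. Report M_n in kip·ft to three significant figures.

M_n ≈ 1240 kip·ft

Assume both steels yield.
a = (A_s − A'_s) f_y/(0.85 f'_c b) = (10.24 − 1.29) × 60/(0.85 × 3.5 × 13.7) = 13.175 in.
c = a/β₁ = 13.175/0.85 = 15.500 in; ε'_s = 0.003(c − d')/c = 0.0026 ≥ ε_y = 0.0021, so the compression steel yields.
M_n = (A_s − A'_s) f_y (d − a/2) + A'_s f_y (d − d') = 537 × (30.2 − 6.5875) + 77.4 × (30.2 − 2.3) = 12679.9 + 2159.5 = 14839.4 kip·in = 14839.4/12 = 1236.62 kip·ft.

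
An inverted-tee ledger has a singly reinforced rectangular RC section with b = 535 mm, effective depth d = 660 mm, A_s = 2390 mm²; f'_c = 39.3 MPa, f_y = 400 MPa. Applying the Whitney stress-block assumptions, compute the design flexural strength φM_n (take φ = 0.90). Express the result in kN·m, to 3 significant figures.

φM_n ≈ 545 kN·m

T = A_s f_y = 2390 × 400 = 956000 N = 956 kN.
From C = T: a = T/(0.85 f'_c b) = 956000/(0.85 × 39.3 × 535) = 53.49 mm.
M_n = T(d − a/2) = 956 kN × (660 − 26.745) mm = 605.39 kN·m.
φM_n = 0.90 × 605.39 = 544.85 kN·m.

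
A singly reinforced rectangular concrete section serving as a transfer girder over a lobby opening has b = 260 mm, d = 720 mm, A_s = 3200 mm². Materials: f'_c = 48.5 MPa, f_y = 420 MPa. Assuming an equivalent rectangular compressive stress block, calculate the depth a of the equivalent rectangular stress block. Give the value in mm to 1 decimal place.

a ≈ 125.4 mm

T = A_s f_y = 3200 × 420 = 1344000 N = 1344 kN.
Setting C = 0.85 f'_c a b equal to T: a = 1344000/(0.85 × 48.5 × 260) = 125.4 mm.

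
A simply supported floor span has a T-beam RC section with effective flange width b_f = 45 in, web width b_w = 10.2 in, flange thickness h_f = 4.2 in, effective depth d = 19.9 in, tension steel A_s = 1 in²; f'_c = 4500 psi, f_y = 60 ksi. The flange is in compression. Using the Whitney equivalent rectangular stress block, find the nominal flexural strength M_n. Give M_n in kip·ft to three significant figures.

M_n ≈ 98.6 kip·ft

Tension: T = A_s f_y = 1 × 60 = 60 kips.
Try a within the flange: a = T/(0.85 f'_c b_f) = 60/(0.85 × 4.5 × 45) = 0.349 in.
Since a = 0.349 ≤ h_f = 4.2 in, the stress block lies entirely in the flange; analyse as a rectangular beam of width b_f.
M_n = T(d − a/2) = 60 × (19.9 − 0.1745) = 1183.5 kip·in.
M_n = 1183.5/12 = 98.63 kip·ft.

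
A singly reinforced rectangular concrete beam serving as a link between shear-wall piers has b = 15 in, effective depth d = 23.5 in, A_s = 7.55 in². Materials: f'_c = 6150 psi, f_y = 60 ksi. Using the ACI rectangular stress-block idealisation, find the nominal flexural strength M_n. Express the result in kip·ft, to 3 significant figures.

M_n ≈ 778 kip·ft

T = A_s f_y = 7.55 × 60 = 453 kips.
a = T/(0.85 f'_c b) = 453/(0.85 × 6.15 × 15) = 5.777 in.
M_n = T(d − a/2) = 453 × (23.5 − 2.8885) = 9337.0 kip·in = 9337.0/12 = 778.08 kip·ft.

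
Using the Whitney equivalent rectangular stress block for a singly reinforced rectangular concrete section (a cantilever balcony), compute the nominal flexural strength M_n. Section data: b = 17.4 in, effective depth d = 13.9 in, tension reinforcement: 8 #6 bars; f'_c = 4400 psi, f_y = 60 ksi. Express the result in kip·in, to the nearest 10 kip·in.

M_n ≈ 2590 kip·in

A_s = 8 × 0.44 = 3.52 in².
T = A_s f_y = 3.52 × 60 = 211.2 kips.
a = T/(0.85 f'_c b) = 211.2/(0.85 × 4.4 × 17.4) = 3.245 in.
M_n = T(d − a/2) = 211.2 × (13.9 − 1.6225) = 2593.0 kip·in.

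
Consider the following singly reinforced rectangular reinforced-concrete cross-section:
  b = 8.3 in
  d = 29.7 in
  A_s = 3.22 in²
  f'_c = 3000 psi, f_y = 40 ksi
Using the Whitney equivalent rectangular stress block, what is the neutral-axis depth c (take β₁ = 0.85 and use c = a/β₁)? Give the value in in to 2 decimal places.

T = A_s f_y = 3.22 × 40 = 128.8 kips.
a = T/(0.85 f'_c b) = 128.8/(0.85 × 3 × 8.3) = 6.0855 in.
With β₁ = 0.85, c = a/β₁ = 6.0855/0.85 = 7.16 in.

c ≈ 7.16 in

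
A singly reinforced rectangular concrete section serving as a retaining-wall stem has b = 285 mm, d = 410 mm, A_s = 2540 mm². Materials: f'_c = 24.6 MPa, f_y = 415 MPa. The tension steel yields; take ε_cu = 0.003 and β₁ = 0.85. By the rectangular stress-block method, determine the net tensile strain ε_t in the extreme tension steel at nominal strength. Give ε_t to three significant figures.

a = A_s f_y/(0.85 f'_c b) = 176.88 mm.
β₁ = 0.85, so c = a/β₁ = 176.88/0.85 = 208.09 mm.
From the linear strain diagram with ε_cu = 0.003: ε_t = 0.003 (d − c)/c = 0.003 × (410 − 208.09)/208.09 = 0.00291.
ε_t < 0.004 — the section is over-reinforced for flexure under ACI limits.

ε_t ≈ 0.00291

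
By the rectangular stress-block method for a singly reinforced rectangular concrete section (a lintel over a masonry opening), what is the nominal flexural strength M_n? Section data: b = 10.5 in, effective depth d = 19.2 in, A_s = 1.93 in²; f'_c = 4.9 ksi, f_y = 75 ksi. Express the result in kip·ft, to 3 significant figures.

M_n ≈ 212 kip·ft

T = A_s f_y = 1.93 × 75 = 144.75 kips.
a = T/(0.85 f'_c b) = 144.75/(0.85 × 4.9 × 10.5) = 3.310 in.
M_n = T(d − a/2) = 144.75 × (19.2 − 1.655) = 2539.6 kip·in = 2539.6/12 = 211.63 kip·ft.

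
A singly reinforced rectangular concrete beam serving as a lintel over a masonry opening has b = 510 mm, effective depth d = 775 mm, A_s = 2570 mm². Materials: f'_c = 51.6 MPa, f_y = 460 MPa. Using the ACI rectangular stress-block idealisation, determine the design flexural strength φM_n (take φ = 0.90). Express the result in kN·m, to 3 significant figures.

φM_n ≈ 796 kN·m

T = A_s f_y = 2570 × 460 = 1182200 N = 1182.2 kN.
From C = T: a = T/(0.85 f'_c b) = 1182200/(0.85 × 51.6 × 510) = 52.85 mm.
M_n = T(d − a/2) = 1182.2 kN × (775 − 26.425) mm = 884.97 kN·m.
φM_n = 0.90 × 884.97 = 796.47 kN·m.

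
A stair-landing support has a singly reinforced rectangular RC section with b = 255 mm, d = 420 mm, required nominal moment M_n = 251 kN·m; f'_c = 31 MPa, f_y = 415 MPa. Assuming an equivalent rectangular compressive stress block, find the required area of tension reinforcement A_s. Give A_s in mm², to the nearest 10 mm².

With M_n = 0.85 f'_c a b (d − a/2), solve the quadratic for a:
a = d − √(d² − 2M_n/(0.85 f'_c b)) = 420 − √(420² − 2 × 251×10⁶/(0.85 × 31 × 255)) = 101.11 mm.
A_s = 0.85 f'_c a b / f_y = 0.85 × 31 × 101.11 × 255 / 415 = 1637.1 mm².

A_s ≈ 1640 mm²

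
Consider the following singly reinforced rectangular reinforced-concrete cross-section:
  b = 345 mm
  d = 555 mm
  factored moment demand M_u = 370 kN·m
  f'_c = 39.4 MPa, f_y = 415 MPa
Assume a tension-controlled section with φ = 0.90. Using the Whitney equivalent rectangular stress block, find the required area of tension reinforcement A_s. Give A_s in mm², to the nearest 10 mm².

M_n = M_u/φ = 370/0.90 = 411.111 kN·m.
With M_n = 0.85 f'_c a b (d − a/2), solve the quadratic for a:
a = d − √(d² − 2M_n/(0.85 f'_c b)) = 555 − √(555² − 2 × 411.111×10⁶/(0.85 × 39.4 × 345)) = 68.32 mm.
A_s = 0.85 f'_c a b / f_y = 0.85 × 39.4 × 68.32 × 345 / 415 = 1902.1 mm².

A_s ≈ 1900 mm²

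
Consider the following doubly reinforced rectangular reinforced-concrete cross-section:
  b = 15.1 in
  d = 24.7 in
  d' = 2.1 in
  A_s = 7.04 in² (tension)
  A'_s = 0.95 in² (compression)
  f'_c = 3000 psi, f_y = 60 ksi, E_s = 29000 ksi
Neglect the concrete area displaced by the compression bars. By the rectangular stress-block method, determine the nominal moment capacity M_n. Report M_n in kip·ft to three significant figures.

M_n ≈ 715 kip·ft

Assume both steels yield.
a = (A_s − A'_s) f_y/(0.85 f'_c b) = (7.04 − 0.95) × 60/(0.85 × 3 × 15.1) = 9.490 in.
c = a/β₁ = 9.490/0.85 = 11.165 in; ε'_s = 0.003(c − d')/c = 0.0024 ≥ ε_y = 0.0021, so the compression steel yields.
M_n = (A_s − A'_s) f_y (d − a/2) + A'_s f_y (d − d') = 365.4 × (24.7 − 4.745) + 57 × (24.7 − 2.1) = 7291.6 + 1288.2 = 8579.8 kip·in = 8579.8/12 = 714.98 kip·ft.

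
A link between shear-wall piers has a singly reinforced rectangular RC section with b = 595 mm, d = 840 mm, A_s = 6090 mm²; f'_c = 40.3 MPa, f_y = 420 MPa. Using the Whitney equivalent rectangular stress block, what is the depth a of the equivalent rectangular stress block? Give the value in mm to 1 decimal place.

T = A_s f_y = 6090 × 420 = 2557800 N = 2557.8 kN.
Setting C = 0.85 f'_c a b equal to T: a = 2557800/(0.85 × 40.3 × 595) = 125.5 mm.

a ≈ 125.5 mm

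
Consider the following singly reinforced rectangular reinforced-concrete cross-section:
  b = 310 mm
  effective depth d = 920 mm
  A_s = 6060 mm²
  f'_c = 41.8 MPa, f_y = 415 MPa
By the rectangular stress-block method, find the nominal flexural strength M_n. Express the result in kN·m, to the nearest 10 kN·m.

M_n ≈ 2030 kN·m

T = A_s f_y = 6060 × 415 = 2514900 N = 2514.9 kN.
From C = T: a = T/(0.85 f'_c b) = 2514900/(0.85 × 41.8 × 310) = 228.33 mm.
M_n = T(d − a/2) = 2514.9 kN × (920 − 114.165) mm = 2026.59 kN·m.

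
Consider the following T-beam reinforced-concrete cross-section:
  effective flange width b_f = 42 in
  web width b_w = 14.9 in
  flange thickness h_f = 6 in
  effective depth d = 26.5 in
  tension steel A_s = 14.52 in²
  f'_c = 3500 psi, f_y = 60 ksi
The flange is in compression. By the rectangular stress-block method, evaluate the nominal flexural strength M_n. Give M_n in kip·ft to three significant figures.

M_n ≈ 1660 kip·ft

Tension: T = A_s f_y = 14.52 × 60 = 871.2 kips.
Try a within the flange: a = T/(0.85 f'_c b_f) = 871.2/(0.85 × 3.5 × 42) = 6.972 in.
a = 6.972 > h_f = 6 in: the block extends into the web. Split into flange-overhang and web parts.
C_f = 0.85 f'_c (b_f − b_w) h_f = 0.85 × 3.5 × (42 − 14.9) × 6 = 483.7 kips.
Remaining web compression depth: a_w = (T − C_f)/(0.85 f'_c b_w) = (871.2 − 483.7)/(0.85 × 3.5 × 14.9) = 8.742 in.
M_n = C_f(d − h_f/2) + (T − C_f)(d − a_w/2) = 483.7 × (26.5 − 3) + 387.5 × (26.5 − 4.371) = 11367.0 + 8575.0 = 19942.0 kip·in.
M_n = 19942.0/12 = 1661.83 kip·ft.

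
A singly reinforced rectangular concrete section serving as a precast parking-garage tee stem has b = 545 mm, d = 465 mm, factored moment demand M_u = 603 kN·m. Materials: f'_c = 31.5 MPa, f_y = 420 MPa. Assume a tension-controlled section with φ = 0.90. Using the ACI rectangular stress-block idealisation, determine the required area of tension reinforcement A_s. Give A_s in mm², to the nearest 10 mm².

M_n = M_u/φ = 603/0.90 = 670 kN·m.
With M_n = 0.85 f'_c a b (d − a/2), solve the quadratic for a:
a = d − √(d² − 2M_n/(0.85 f'_c b)) = 465 − √(465² − 2 × 670×10⁶/(0.85 × 31.5 × 545)) = 112.30 mm.
A_s = 0.85 f'_c a b / f_y = 0.85 × 31.5 × 112.30 × 545 / 420 = 3901.7 mm².

A_s ≈ 3900 mm²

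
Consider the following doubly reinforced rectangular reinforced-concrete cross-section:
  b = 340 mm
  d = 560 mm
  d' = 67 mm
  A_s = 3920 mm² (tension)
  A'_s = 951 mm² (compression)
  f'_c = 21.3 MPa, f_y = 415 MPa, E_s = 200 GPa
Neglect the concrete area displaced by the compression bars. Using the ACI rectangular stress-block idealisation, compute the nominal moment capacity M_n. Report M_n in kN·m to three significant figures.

Assume both tension and compression steel yield.
Net tension couple steel: A_s − A'_s = 2969 mm².
a = (A_s − A'_s) f_y / (0.85 f'_c b) = 1232135/(0.85 × 21.3 × 340) = 200.16 mm.
c = a/β₁ = 200.16/0.85 = 235.48 mm; ε'_s = 0.003(c − d')/c = 0.0021 ≥ f_y/E_s = 0.0021, so compression steel does yield.
M_n = (A_s − A'_s) f_y (d − a/2) + A'_s f_y (d − d') = [1232135 × (560 − 100.08) + 394665 × (560 − 67)] × 10⁻⁶ = 566.68 + 194.57 = 761.25 kN·m.

M_n ≈ 761 kN·m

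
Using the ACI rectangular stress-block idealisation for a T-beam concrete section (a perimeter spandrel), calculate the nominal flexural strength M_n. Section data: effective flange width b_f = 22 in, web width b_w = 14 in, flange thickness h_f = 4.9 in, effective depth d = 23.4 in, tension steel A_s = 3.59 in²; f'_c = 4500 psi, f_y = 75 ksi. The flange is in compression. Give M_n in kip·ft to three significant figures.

Tension: T = A_s f_y = 3.59 × 75 = 269.25 kips.
Try a within the flange: a = T/(0.85 f'_c b_f) = 269.25/(0.85 × 4.5 × 22) = 3.200 in.
Since a = 3.200 ≤ h_f = 4.9 in, the stress block lies entirely in the flange; analyse as a rectangular beam of width b_f.
M_n = T(d − a/2) = 269.25 × (23.4 − 1.6) = 5869.7 kip·in.
M_n = 5869.7/12 = 489.14 kip·ft.

M_n ≈ 489 kip·ft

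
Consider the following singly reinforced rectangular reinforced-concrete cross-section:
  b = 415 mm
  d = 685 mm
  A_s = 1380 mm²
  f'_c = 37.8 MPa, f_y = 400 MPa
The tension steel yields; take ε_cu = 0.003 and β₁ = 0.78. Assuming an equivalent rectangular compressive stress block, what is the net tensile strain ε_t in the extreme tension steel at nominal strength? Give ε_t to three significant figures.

a = A_s f_y/(0.85 f'_c b) = 41.40 mm.
β₁ = 0.78, so c = a/β₁ = 41.40/0.78 = 53.08 mm.
From the linear strain diagram with ε_cu = 0.003: ε_t = 0.003 (d − c)/c = 0.003 × (685 − 53.08)/53.08 = 0.0357.
Since ε_t ≥ 0.005, the section is tension-controlled.

ε_t ≈ 0.0357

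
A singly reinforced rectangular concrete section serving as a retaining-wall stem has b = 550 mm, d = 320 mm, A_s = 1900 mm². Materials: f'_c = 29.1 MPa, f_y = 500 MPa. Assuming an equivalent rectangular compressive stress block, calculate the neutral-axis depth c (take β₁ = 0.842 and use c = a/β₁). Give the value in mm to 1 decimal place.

T = A_s f_y = 1900 × 500 = 950000 N = 950 kN.
Setting C = 0.85 f'_c a b equal to T: a = 950000/(0.85 × 29.1 × 550) = 69.831 mm.
With β₁ = 0.842, c = a/β₁ = 69.831/0.842 = 82.9 mm.

c ≈ 82.9 mm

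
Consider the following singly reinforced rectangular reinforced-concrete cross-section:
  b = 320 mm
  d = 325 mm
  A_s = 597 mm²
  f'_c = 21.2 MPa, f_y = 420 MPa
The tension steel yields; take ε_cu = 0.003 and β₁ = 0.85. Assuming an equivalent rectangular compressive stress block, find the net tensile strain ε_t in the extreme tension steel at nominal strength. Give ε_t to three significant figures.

a = A_s f_y/(0.85 f'_c b) = 43.48 mm.
β₁ = 0.85, so c = a/β₁ = 43.48/0.85 = 51.15 mm.
From the linear strain diagram with ε_cu = 0.003: ε_t = 0.003 (d − c)/c = 0.003 × (325 − 51.15)/51.15 = 0.0161.
Since ε_t ≥ 0.005, the section is tension-controlled.

ε_t ≈ 0.0161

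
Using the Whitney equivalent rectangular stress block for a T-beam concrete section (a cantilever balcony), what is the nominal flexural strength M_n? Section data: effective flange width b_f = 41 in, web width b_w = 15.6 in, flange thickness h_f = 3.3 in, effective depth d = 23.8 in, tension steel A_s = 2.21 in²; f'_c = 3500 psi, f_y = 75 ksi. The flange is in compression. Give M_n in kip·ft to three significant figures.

Tension: T = A_s f_y = 2.21 × 75 = 165.75 kips.
Try a within the flange: a = T/(0.85 f'_c b_f) = 165.75/(0.85 × 3.5 × 41) = 1.359 in.
Since a = 1.359 ≤ h_f = 3.3 in, the stress block lies entirely in the flange; analyse as a rectangular beam of width b_f.
M_n = T(d − a/2) = 165.75 × (23.8 − 0.6795) = 3832.2 kip·in.
M_n = 3832.2/12 = 319.35 kip·ft.

M_n ≈ 319 kip·ft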